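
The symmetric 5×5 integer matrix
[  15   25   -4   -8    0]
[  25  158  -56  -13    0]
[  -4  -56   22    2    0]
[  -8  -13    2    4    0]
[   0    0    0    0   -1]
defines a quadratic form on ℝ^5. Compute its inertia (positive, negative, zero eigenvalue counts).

Answer: (3, 2, 0)

Derivation:
step 0: pivot 15 → sign +
step 1: pivot 349/3 → sign +
step 2: pivot 22/1745 → sign +
step 3: pivot -3/11 → sign −
step 4: pivot -1 → sign −
signature = (3, 2, 0)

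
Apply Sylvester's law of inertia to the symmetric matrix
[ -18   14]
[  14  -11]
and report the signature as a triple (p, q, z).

Answer: (0, 2, 0)

Derivation:
step 0: pivot -18 → sign −
step 1: pivot -1/9 → sign −
signature = (0, 2, 0)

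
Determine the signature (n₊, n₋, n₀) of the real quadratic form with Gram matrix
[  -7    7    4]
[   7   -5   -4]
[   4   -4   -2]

Answer: (2, 1, 0)

Derivation:
step 0: pivot -7 → sign −
step 1: pivot 2 → sign +
step 2: pivot 2/7 → sign +
signature = (2, 1, 0)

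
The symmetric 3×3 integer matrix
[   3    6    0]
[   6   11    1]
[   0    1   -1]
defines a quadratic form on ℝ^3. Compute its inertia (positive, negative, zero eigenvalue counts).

Answer: (1, 1, 1)

Derivation:
step 0: pivot 3 → sign +
step 1: pivot -1 → sign −
step 2: row/col 2 already zero → sign 0
signature = (1, 1, 1)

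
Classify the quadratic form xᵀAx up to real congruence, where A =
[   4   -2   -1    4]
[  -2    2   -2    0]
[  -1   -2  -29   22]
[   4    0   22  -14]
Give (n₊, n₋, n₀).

Answer: (3, 1, 0)

Derivation:
step 0: pivot 4 → sign +
step 1: pivot 1 → sign +
step 2: pivot -71/2 → sign −
step 3: pivot 6/71 → sign +
signature = (3, 1, 0)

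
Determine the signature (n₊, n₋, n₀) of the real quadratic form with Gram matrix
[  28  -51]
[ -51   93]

step 0: pivot 28 → sign +
step 1: pivot 3/28 → sign +
signature = (2, 0, 0)

Answer: (2, 0, 0)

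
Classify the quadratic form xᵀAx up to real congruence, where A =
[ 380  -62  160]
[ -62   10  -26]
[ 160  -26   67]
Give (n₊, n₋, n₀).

Answer: (1, 2, 0)

Derivation:
step 0: pivot 380 → sign +
step 1: pivot -11/95 → sign −
step 2: pivot -3/11 → sign −
signature = (1, 2, 0)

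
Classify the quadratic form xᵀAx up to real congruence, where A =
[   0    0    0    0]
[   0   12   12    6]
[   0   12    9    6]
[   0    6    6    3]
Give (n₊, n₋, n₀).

Answer: (1, 1, 2)

Derivation:
step 0: pivot 12 → sign +
step 1: pivot -3 → sign −
step 2: row/col 2 already zero → sign 0
step 3: row/col 3 already zero → sign 0
signature = (1, 1, 2)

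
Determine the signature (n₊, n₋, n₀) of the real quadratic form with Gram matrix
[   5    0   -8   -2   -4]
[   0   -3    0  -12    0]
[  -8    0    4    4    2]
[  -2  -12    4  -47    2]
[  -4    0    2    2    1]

step 0: pivot 5 → sign +
step 1: pivot -3 → sign −
step 2: pivot -44/5 → sign −
step 3: pivot 3/11 → sign +
step 4: row/col 4 already zero → sign 0
signature = (2, 2, 1)

Answer: (2, 2, 1)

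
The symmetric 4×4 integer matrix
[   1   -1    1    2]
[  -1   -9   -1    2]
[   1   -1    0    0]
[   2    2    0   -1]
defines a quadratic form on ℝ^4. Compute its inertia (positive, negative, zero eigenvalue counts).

step 0: pivot 1 → sign +
step 1: pivot -10 → sign −
step 2: pivot -1 → sign −
step 3: pivot 3/5 → sign +
signature = (2, 2, 0)

Answer: (2, 2, 0)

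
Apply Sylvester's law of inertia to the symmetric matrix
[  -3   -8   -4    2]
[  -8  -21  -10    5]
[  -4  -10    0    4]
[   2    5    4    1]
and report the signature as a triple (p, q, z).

step 0: pivot -3 → sign −
step 1: pivot 1/3 → sign +
step 2: pivot 4 → sign +
step 3: pivot 1 → sign +
signature = (3, 1, 0)

Answer: (3, 1, 0)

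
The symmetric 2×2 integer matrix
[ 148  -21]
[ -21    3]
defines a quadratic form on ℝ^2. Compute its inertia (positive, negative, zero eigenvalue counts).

step 0: pivot 148 → sign +
step 1: pivot 3/148 → sign +
signature = (2, 0, 0)

Answer: (2, 0, 0)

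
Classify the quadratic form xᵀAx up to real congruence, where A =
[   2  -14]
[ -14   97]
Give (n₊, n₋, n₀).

step 0: pivot 2 → sign +
step 1: pivot -1 → sign −
signature = (1, 1, 0)

Answer: (1, 1, 0)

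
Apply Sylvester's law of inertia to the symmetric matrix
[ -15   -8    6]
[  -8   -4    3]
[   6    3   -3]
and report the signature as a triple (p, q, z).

Answer: (1, 2, 0)

Derivation:
step 0: pivot -15 → sign −
step 1: pivot 4/15 → sign +
step 2: pivot -3/4 → sign −
signature = (1, 2, 0)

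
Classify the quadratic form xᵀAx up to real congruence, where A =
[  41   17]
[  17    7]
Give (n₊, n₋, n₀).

Answer: (1, 1, 0)

Derivation:
step 0: pivot 41 → sign +
step 1: pivot -2/41 → sign −
signature = (1, 1, 0)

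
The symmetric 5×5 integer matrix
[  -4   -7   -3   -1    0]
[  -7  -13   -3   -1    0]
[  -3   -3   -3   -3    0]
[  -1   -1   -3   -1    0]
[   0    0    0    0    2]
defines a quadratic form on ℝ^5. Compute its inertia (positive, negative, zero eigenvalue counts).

step 0: pivot -4 → sign −
step 1: pivot -3/4 → sign −
step 2: pivot 6 → sign +
step 3: pivot 2 → sign +
step 4: row/col 4 already zero → sign 0
signature = (2, 2, 1)

Answer: (2, 2, 1)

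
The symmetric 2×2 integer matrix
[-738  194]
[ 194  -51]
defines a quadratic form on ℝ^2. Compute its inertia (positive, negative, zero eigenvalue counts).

Answer: (0, 2, 0)

Derivation:
step 0: pivot -738 → sign −
step 1: pivot -1/369 → sign −
signature = (0, 2, 0)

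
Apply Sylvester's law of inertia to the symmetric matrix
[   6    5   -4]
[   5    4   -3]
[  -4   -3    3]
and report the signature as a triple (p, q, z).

step 0: pivot 6 → sign +
step 1: pivot -1/6 → sign −
step 2: pivot 1 → sign +
signature = (2, 1, 0)

Answer: (2, 1, 0)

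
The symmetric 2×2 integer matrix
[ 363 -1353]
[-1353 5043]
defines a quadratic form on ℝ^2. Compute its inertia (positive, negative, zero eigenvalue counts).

step 0: pivot 363 → sign +
step 1: row/col 1 already zero → sign 0
signature = (1, 0, 1)

Answer: (1, 0, 1)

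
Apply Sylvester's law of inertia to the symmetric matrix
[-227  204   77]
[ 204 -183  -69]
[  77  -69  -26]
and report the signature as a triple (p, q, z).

step 0: pivot -227 → sign −
step 1: pivot 75/227 → sign +
step 2: row/col 2 already zero → sign 0
signature = (1, 1, 1)

Answer: (1, 1, 1)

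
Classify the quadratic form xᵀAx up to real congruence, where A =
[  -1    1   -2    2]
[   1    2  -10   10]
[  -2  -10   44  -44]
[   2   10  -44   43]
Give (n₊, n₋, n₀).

step 0: pivot -1 → sign −
step 1: pivot 3 → sign +
step 2: pivot -1 → sign −
step 3: row/col 3 already zero → sign 0
signature = (1, 2, 1)

Answer: (1, 2, 1)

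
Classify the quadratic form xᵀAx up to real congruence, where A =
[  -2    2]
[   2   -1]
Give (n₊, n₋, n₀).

step 0: pivot -2 → sign −
step 1: pivot 1 → sign +
signature = (1, 1, 0)

Answer: (1, 1, 0)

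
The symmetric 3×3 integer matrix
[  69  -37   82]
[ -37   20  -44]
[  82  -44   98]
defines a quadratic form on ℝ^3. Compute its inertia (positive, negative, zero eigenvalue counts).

Answer: (3, 0, 0)

Derivation:
step 0: pivot 69 → sign +
step 1: pivot 11/69 → sign +
step 2: pivot 6/11 → sign +
signature = (3, 0, 0)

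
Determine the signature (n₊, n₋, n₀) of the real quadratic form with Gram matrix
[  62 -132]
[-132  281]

step 0: pivot 62 → sign +
step 1: pivot -1/31 → sign −
signature = (1, 1, 0)

Answer: (1, 1, 0)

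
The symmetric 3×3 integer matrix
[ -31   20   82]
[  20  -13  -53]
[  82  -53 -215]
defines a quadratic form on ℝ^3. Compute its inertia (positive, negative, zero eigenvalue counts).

Answer: (1, 2, 0)

Derivation:
step 0: pivot -31 → sign −
step 1: pivot -3/31 → sign −
step 2: pivot 2 → sign +
signature = (1, 2, 0)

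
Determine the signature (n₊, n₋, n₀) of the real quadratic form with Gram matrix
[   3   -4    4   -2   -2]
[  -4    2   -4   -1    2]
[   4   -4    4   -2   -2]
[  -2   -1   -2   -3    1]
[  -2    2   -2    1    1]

Answer: (2, 2, 1)

Derivation:
step 0: pivot 3 → sign +
step 1: pivot -10/3 → sign −
step 2: pivot -4/5 → sign −
step 3: pivot 1/2 → sign +
step 4: row/col 4 already zero → sign 0
signature = (2, 2, 1)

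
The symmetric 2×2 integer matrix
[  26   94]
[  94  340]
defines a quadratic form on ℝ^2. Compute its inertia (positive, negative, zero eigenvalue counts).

step 0: pivot 26 → sign +
step 1: pivot 2/13 → sign +
signature = (2, 0, 0)

Answer: (2, 0, 0)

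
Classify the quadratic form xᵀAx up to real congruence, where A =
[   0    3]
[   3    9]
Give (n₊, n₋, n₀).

Answer: (1, 1, 0)

Derivation:
step 0: pivot 9 → sign +
step 1: pivot -1 → sign −
signature = (1, 1, 0)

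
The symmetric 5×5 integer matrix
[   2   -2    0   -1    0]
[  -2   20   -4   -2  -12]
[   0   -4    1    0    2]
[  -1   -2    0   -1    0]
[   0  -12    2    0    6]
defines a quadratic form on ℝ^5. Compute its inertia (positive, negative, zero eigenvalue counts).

step 0: pivot 2 → sign +
step 1: pivot 18 → sign +
step 2: pivot 1/9 → sign +
step 3: pivot -6 → sign −
step 4: row/col 4 already zero → sign 0
signature = (3, 1, 1)

Answer: (3, 1, 1)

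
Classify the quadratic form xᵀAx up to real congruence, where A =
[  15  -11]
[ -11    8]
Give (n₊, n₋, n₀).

Answer: (1, 1, 0)

Derivation:
step 0: pivot 15 → sign +
step 1: pivot -1/15 → sign −
signature = (1, 1, 0)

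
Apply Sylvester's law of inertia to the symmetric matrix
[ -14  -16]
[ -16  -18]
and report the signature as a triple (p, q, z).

step 0: pivot -14 → sign −
step 1: pivot 2/7 → sign +
signature = (1, 1, 0)

Answer: (1, 1, 0)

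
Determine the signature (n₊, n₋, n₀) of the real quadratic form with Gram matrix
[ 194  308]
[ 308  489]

step 0: pivot 194 → sign +
step 1: pivot 1/97 → sign +
signature = (2, 0, 0)

Answer: (2, 0, 0)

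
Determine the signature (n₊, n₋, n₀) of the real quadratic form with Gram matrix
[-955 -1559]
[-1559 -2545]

step 0: pivot -955 → sign −
step 1: pivot 6/955 → sign +
signature = (1, 1, 0)

Answer: (1, 1, 0)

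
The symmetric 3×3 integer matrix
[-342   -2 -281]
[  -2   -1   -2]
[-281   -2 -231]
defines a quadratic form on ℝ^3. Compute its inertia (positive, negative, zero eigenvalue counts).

Answer: (1, 2, 0)

Derivation:
step 0: pivot -342 → sign −
step 1: pivot -169/171 → sign −
step 2: pivot 3/338 → sign +
signature = (1, 2, 0)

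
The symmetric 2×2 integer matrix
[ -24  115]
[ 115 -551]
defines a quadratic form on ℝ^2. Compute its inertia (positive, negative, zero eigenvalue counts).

step 0: pivot -24 → sign −
step 1: pivot 1/24 → sign +
signature = (1, 1, 0)

Answer: (1, 1, 0)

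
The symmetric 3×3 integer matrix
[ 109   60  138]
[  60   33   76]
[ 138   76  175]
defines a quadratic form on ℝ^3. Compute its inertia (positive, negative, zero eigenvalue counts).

Answer: (2, 1, 0)

Derivation:
step 0: pivot 109 → sign +
step 1: pivot -3/109 → sign −
step 2: pivot 1/3 → sign +
signature = (2, 1, 0)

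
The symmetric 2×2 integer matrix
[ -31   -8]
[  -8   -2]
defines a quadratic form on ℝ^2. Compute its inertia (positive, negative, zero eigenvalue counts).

Answer: (1, 1, 0)

Derivation:
step 0: pivot -31 → sign −
step 1: pivot 2/31 → sign +
signature = (1, 1, 0)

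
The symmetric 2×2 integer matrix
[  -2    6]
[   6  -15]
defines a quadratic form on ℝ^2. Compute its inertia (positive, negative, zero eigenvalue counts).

Answer: (1, 1, 0)

Derivation:
step 0: pivot -2 → sign −
step 1: pivot 3 → sign +
signature = (1, 1, 0)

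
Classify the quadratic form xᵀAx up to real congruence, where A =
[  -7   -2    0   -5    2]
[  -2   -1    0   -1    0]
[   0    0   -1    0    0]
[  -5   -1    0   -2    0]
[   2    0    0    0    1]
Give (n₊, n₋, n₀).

Answer: (2, 3, 0)

Derivation:
step 0: pivot -7 → sign −
step 1: pivot -3/7 → sign −
step 2: pivot -1 → sign −
step 3: pivot 2 → sign +
step 4: pivot 1/3 → sign +
signature = (2, 3, 0)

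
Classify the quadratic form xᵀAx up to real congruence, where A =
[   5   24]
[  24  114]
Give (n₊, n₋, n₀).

step 0: pivot 5 → sign +
step 1: pivot -6/5 → sign −
signature = (1, 1, 0)

Answer: (1, 1, 0)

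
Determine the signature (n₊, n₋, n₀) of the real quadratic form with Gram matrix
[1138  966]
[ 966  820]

Answer: (2, 0, 0)

Derivation:
step 0: pivot 1138 → sign +
step 1: pivot 2/569 → sign +
signature = (2, 0, 0)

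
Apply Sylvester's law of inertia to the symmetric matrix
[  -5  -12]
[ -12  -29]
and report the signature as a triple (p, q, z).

Answer: (0, 2, 0)

Derivation:
step 0: pivot -5 → sign −
step 1: pivot -1/5 → sign −
signature = (0, 2, 0)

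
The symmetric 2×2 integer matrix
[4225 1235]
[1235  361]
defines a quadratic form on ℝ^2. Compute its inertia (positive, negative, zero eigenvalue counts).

step 0: pivot 4225 → sign +
step 1: row/col 1 already zero → sign 0
signature = (1, 0, 1)

Answer: (1, 0, 1)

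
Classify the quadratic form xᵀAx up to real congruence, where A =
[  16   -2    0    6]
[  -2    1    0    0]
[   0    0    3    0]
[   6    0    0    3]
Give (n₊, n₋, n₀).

step 0: pivot 16 → sign +
step 1: pivot 3/4 → sign +
step 2: pivot 3 → sign +
step 3: row/col 3 already zero → sign 0
signature = (3, 0, 1)

Answer: (3, 0, 1)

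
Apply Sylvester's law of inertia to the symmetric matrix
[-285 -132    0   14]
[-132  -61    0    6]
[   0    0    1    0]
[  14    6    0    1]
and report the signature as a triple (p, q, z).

step 0: pivot -285 → sign −
step 1: pivot 13/95 → sign +
step 2: pivot 1 → sign +
step 3: pivot -1/39 → sign −
signature = (2, 2, 0)

Answer: (2, 2, 0)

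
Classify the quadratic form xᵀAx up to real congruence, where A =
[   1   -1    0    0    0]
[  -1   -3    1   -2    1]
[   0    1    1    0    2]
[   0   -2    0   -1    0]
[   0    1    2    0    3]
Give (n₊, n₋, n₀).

Answer: (2, 2, 1)

Derivation:
step 0: pivot 1 → sign +
step 1: pivot -4 → sign −
step 2: pivot 5/4 → sign +
step 3: pivot -1/5 → sign −
step 4: row/col 4 already zero → sign 0
signature = (2, 2, 1)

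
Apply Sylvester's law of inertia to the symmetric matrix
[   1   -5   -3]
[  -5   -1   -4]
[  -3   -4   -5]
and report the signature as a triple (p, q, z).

Answer: (1, 2, 0)

Derivation:
step 0: pivot 1 → sign +
step 1: pivot -26 → sign −
step 2: pivot -3/26 → sign −
signature = (1, 2, 0)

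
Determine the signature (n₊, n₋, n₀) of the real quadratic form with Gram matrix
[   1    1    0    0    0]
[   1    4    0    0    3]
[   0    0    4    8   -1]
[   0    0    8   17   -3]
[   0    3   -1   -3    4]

Answer: (4, 1, 0)

Derivation:
step 0: pivot 1 → sign +
step 1: pivot 3 → sign +
step 2: pivot 4 → sign +
step 3: pivot 1 → sign +
step 4: pivot -1/4 → sign −
signature = (4, 1, 0)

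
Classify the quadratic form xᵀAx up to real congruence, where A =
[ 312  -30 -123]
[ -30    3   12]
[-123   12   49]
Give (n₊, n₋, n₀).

Answer: (3, 0, 0)

Derivation:
step 0: pivot 312 → sign +
step 1: pivot 3/26 → sign +
step 2: pivot 1/4 → sign +
signature = (3, 0, 0)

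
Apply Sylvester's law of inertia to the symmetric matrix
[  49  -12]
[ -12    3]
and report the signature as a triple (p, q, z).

Answer: (2, 0, 0)

Derivation:
step 0: pivot 49 → sign +
step 1: pivot 3/49 → sign +
signature = (2, 0, 0)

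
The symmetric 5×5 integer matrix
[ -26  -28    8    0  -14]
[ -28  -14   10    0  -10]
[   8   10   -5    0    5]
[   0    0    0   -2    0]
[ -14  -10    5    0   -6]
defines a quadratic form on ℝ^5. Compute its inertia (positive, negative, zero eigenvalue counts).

step 0: pivot -26 → sign −
step 1: pivot 210/13 → sign +
step 2: pivot -93/35 → sign −
step 3: pivot -2 → sign −
step 4: pivot -1/31 → sign −
signature = (1, 4, 0)

Answer: (1, 4, 0)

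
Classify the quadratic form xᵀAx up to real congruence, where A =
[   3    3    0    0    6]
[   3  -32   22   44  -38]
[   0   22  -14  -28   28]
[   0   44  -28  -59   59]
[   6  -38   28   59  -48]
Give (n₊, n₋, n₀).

step 0: pivot 3 → sign +
step 1: pivot -35 → sign −
step 2: pivot -6/35 → sign −
step 3: pivot -3 → sign −
step 4: pivot -1 → sign −
signature = (1, 4, 0)

Answer: (1, 4, 0)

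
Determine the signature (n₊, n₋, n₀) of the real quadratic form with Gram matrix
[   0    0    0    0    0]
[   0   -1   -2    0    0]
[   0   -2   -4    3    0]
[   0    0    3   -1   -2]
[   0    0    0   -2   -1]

step 0: pivot -1 → sign −
step 1: pivot -1 → sign −
step 2: pivot 9 → sign +
step 3: pivot -1 → sign −
step 4: row/col 4 already zero → sign 0
signature = (1, 3, 1)

Answer: (1, 3, 1)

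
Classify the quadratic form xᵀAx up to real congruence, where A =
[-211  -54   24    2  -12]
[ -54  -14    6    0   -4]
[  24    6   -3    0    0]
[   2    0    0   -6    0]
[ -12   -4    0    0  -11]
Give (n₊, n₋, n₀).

Answer: (0, 5, 0)

Derivation:
step 0: pivot -211 → sign −
step 1: pivot -38/211 → sign −
step 2: pivot -3/19 → sign −
step 3: pivot -2 → sign −
step 4: pivot -3 → sign −
signature = (0, 5, 0)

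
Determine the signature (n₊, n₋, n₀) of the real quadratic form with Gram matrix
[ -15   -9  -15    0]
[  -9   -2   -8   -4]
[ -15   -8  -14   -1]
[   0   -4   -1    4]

Answer: (2, 2, 0)

Derivation:
step 0: pivot -15 → sign −
step 1: pivot 17/5 → sign +
step 2: pivot 12/17 → sign +
step 3: pivot -3/4 → sign −
signature = (2, 2, 0)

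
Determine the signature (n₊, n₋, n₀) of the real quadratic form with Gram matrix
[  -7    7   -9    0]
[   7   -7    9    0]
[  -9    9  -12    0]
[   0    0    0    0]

Answer: (0, 2, 2)

Derivation:
step 0: pivot -7 → sign −
step 1: pivot -3/7 → sign −
step 2: row/col 2 already zero → sign 0
step 3: row/col 3 already zero → sign 0
signature = (0, 2, 2)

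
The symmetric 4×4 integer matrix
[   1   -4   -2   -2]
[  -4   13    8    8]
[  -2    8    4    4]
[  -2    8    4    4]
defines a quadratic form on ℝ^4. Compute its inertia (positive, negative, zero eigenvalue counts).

Answer: (1, 1, 2)

Derivation:
step 0: pivot 1 → sign +
step 1: pivot -3 → sign −
step 2: row/col 2 already zero → sign 0
step 3: row/col 3 already zero → sign 0
signature = (1, 1, 2)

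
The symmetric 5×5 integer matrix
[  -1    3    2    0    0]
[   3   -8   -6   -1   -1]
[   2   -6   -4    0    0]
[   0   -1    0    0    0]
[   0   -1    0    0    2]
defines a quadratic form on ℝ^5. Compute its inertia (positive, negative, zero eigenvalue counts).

Answer: (2, 2, 1)

Derivation:
step 0: pivot -1 → sign −
step 1: pivot 1 → sign +
step 2: pivot -1 → sign −
step 3: pivot 2 → sign +
step 4: row/col 4 already zero → sign 0
signature = (2, 2, 1)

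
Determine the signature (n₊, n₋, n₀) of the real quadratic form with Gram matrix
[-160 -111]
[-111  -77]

step 0: pivot -160 → sign −
step 1: pivot 1/160 → sign +
signature = (1, 1, 0)

Answer: (1, 1, 0)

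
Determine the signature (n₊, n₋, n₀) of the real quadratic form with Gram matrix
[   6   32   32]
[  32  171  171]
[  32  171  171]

step 0: pivot 6 → sign +
step 1: pivot 1/3 → sign +
step 2: row/col 2 already zero → sign 0
signature = (2, 0, 1)

Answer: (2, 0, 1)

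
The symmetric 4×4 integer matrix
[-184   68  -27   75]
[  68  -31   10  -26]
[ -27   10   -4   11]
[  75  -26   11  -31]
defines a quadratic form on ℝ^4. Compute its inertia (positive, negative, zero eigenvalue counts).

step 0: pivot -184 → sign −
step 1: pivot -135/23 → sign −
step 2: pivot -41/1080 → sign −
step 3: pivot 3/41 → sign +
signature = (1, 3, 0)

Answer: (1, 3, 0)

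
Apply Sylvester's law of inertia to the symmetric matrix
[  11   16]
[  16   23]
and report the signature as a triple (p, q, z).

step 0: pivot 11 → sign +
step 1: pivot -3/11 → sign −
signature = (1, 1, 0)

Answer: (1, 1, 0)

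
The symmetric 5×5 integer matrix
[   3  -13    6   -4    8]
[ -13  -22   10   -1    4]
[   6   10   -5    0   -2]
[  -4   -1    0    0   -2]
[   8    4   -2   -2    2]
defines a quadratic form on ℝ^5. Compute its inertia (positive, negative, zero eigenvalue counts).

step 0: pivot 3 → sign +
step 1: pivot -235/3 → sign −
step 2: pivot -107/235 → sign −
step 3: pivot -69/107 → sign −
step 4: pivot -2/23 → sign −
signature = (1, 4, 0)

Answer: (1, 4, 0)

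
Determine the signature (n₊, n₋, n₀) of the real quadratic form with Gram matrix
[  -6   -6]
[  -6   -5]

step 0: pivot -6 → sign −
step 1: pivot 1 → sign +
signature = (1, 1, 0)

Answer: (1, 1, 0)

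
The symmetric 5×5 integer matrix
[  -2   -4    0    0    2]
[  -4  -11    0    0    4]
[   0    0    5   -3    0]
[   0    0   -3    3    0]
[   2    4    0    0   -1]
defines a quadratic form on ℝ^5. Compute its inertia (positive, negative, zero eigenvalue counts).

step 0: pivot -2 → sign −
step 1: pivot -3 → sign −
step 2: pivot 5 → sign +
step 3: pivot 6/5 → sign +
step 4: pivot 1 → sign +
signature = (3, 2, 0)

Answer: (3, 2, 0)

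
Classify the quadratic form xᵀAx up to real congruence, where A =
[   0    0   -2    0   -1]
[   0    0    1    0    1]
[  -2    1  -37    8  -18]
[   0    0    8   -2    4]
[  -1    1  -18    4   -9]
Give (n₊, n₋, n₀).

step 0: pivot -37 → sign −
step 1: pivot 1/37 → sign +
step 2: pivot -2 → sign −
step 3: pivot -2 → sign −
step 4: pivot 1/2 → sign +
signature = (2, 3, 0)

Answer: (2, 3, 0)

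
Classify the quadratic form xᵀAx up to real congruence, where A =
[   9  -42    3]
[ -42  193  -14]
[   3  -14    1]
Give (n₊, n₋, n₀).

Answer: (1, 1, 1)

Derivation:
step 0: pivot 9 → sign +
step 1: pivot -3 → sign −
step 2: row/col 2 already zero → sign 0
signature = (1, 1, 1)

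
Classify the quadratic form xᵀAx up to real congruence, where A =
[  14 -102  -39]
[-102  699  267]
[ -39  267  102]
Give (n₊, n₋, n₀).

step 0: pivot 14 → sign +
step 1: pivot -309/7 → sign −
step 2: pivot 3/206 → sign +
signature = (2, 1, 0)

Answer: (2, 1, 0)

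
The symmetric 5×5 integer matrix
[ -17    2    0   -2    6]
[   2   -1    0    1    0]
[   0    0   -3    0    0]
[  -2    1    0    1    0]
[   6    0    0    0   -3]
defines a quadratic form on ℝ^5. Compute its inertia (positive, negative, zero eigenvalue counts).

step 0: pivot -17 → sign −
step 1: pivot -13/17 → sign −
step 2: pivot -3 → sign −
step 3: pivot 2 → sign +
step 4: pivot -3/13 → sign −
signature = (1, 4, 0)

Answer: (1, 4, 0)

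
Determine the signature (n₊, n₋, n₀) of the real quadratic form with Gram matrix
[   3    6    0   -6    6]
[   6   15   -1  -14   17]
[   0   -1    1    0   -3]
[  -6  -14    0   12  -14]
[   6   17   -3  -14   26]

Answer: (4, 1, 0)

Derivation:
step 0: pivot 3 → sign +
step 1: pivot 3 → sign +
step 2: pivot 2/3 → sign +
step 3: pivot -2 → sign −
step 4: pivot 3 → sign +
signature = (4, 1, 0)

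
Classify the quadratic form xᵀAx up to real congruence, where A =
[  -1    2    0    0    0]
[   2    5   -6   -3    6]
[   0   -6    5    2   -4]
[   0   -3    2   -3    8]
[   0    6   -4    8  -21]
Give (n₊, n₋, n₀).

Answer: (2, 2, 1)

Derivation:
step 0: pivot -1 → sign −
step 1: pivot 9 → sign +
step 2: pivot 1 → sign +
step 3: pivot -4 → sign −
step 4: row/col 4 already zero → sign 0
signature = (2, 2, 1)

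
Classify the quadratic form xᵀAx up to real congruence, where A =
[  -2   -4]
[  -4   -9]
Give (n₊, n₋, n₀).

Answer: (0, 2, 0)

Derivation:
step 0: pivot -2 → sign −
step 1: pivot -1 → sign −
signature = (0, 2, 0)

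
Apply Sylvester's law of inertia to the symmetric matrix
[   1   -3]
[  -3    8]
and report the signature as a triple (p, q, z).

step 0: pivot 1 → sign +
step 1: pivot -1 → sign −
signature = (1, 1, 0)

Answer: (1, 1, 0)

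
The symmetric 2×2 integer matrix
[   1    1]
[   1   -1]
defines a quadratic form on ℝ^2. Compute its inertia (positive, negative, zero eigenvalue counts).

step 0: pivot 1 → sign +
step 1: pivot -2 → sign −
signature = (1, 1, 0)

Answer: (1, 1, 0)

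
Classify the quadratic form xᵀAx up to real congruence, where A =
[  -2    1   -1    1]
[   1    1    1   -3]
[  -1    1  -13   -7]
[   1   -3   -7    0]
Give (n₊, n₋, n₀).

Answer: (1, 3, 0)

Derivation:
step 0: pivot -2 → sign −
step 1: pivot 3/2 → sign +
step 2: pivot -38/3 → sign −
step 3: pivot -3/19 → sign −
signature = (1, 3, 0)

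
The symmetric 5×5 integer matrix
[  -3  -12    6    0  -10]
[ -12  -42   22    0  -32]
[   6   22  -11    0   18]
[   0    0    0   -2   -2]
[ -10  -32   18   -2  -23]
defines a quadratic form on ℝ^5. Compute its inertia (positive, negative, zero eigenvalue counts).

Answer: (3, 2, 0)

Derivation:
step 0: pivot -3 → sign −
step 1: pivot 6 → sign +
step 2: pivot 1/3 → sign +
step 3: pivot -2 → sign −
step 4: pivot 1/3 → sign +
signature = (3, 2, 0)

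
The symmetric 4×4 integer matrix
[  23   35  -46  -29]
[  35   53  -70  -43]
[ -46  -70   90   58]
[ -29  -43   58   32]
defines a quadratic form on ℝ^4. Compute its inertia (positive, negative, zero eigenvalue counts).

Answer: (2, 2, 0)

Derivation:
step 0: pivot 23 → sign +
step 1: pivot -6/23 → sign −
step 2: pivot -2 → sign −
step 3: pivot 1/3 → sign +
signature = (2, 2, 0)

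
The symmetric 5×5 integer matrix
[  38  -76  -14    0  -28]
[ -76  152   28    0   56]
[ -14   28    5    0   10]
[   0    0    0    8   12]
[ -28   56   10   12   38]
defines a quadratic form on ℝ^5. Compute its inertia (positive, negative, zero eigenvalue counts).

Answer: (2, 1, 2)

Derivation:
step 0: pivot 38 → sign +
step 1: pivot -3/19 → sign −
step 2: pivot 8 → sign +
step 3: row/col 3 already zero → sign 0
step 4: row/col 4 already zero → sign 0
signature = (2, 1, 2)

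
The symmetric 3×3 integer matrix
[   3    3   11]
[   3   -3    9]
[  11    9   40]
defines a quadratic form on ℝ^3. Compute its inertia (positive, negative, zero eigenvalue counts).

Answer: (2, 1, 0)

Derivation:
step 0: pivot 3 → sign +
step 1: pivot -6 → sign −
step 2: pivot 1/3 → sign +
signature = (2, 1, 0)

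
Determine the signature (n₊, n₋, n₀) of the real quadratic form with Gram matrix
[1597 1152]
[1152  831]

step 0: pivot 1597 → sign +
step 1: pivot 3/1597 → sign +
signature = (2, 0, 0)

Answer: (2, 0, 0)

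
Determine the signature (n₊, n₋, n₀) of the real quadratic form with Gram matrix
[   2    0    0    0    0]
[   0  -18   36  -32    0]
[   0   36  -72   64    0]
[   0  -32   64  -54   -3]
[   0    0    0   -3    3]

step 0: pivot 2 → sign +
step 1: pivot -18 → sign −
step 2: pivot 26/9 → sign +
step 3: pivot -3/26 → sign −
step 4: row/col 4 already zero → sign 0
signature = (2, 2, 1)

Answer: (2, 2, 1)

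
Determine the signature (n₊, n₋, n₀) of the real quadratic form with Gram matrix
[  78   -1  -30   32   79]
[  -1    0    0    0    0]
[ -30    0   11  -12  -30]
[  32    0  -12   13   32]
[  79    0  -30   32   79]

Answer: (3, 2, 0)

Derivation:
step 0: pivot 78 → sign +
step 1: pivot -1/78 → sign −
step 2: pivot 11 → sign +
step 3: pivot -1/11 → sign −
step 4: pivot 3 → sign +
signature = (3, 2, 0)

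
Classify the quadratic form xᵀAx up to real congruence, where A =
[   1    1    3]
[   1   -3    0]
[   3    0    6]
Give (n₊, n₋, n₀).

Answer: (1, 2, 0)

Derivation:
step 0: pivot 1 → sign +
step 1: pivot -4 → sign −
step 2: pivot -3/4 → sign −
signature = (1, 2, 0)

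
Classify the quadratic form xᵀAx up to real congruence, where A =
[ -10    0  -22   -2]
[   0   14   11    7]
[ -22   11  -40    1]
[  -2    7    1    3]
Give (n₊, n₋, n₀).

Answer: (1, 3, 0)

Derivation:
step 0: pivot -10 → sign −
step 1: pivot 14 → sign +
step 2: pivot -17/70 → sign −
step 3: pivot -1/17 → sign −
signature = (1, 3, 0)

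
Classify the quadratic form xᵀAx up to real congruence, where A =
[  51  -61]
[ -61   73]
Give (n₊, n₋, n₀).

Answer: (2, 0, 0)

Derivation:
step 0: pivot 51 → sign +
step 1: pivot 2/51 → sign +
signature = (2, 0, 0)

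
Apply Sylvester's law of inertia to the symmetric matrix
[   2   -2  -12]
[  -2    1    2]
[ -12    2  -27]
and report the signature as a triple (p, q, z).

Answer: (2, 1, 0)

Derivation:
step 0: pivot 2 → sign +
step 1: pivot -1 → sign −
step 2: pivot 1 → sign +
signature = (2, 1, 0)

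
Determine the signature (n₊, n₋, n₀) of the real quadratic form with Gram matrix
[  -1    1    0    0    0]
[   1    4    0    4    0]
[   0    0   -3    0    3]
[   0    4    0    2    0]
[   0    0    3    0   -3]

Answer: (1, 3, 1)

Derivation:
step 0: pivot -1 → sign −
step 1: pivot 5 → sign +
step 2: pivot -3 → sign −
step 3: pivot -6/5 → sign −
step 4: row/col 4 already zero → sign 0
signature = (1, 3, 1)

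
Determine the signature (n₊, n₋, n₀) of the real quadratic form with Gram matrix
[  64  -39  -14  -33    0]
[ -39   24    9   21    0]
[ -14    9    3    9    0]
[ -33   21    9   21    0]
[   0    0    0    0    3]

Answer: (4, 1, 0)

Derivation:
step 0: pivot 64 → sign +
step 1: pivot 15/64 → sign +
step 2: pivot -1 → sign −
step 3: pivot 3/5 → sign +
step 4: pivot 3 → sign +
signature = (4, 1, 0)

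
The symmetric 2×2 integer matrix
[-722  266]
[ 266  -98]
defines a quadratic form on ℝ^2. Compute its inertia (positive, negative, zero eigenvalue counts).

step 0: pivot -722 → sign −
step 1: row/col 1 already zero → sign 0
signature = (0, 1, 1)

Answer: (0, 1, 1)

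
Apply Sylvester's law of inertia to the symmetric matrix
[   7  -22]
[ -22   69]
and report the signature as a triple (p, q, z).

step 0: pivot 7 → sign +
step 1: pivot -1/7 → sign −
signature = (1, 1, 0)

Answer: (1, 1, 0)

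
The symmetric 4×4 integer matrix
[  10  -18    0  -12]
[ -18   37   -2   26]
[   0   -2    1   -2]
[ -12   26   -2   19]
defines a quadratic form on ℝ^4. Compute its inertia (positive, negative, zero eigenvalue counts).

step 0: pivot 10 → sign +
step 1: pivot 23/5 → sign +
step 2: pivot 3/23 → sign +
step 3: pivot 1/3 → sign +
signature = (4, 0, 0)

Answer: (4, 0, 0)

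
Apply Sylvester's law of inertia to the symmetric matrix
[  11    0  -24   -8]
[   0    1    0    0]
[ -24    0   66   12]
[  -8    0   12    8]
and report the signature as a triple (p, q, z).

step 0: pivot 11 → sign +
step 1: pivot 1 → sign +
step 2: pivot 150/11 → sign +
step 3: row/col 3 already zero → sign 0
signature = (3, 0, 1)

Answer: (3, 0, 1)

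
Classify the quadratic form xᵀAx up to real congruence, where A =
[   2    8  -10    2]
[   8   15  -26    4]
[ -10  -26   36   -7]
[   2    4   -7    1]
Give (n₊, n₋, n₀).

Answer: (1, 3, 0)

Derivation:
step 0: pivot 2 → sign +
step 1: pivot -17 → sign −
step 2: pivot -42/17 → sign −
step 3: pivot -1/42 → sign −
signature = (1, 3, 0)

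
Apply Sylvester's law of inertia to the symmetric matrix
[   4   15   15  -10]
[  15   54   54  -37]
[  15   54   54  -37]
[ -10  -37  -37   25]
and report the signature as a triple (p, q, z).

step 0: pivot 4 → sign +
step 1: pivot -9/4 → sign −
step 2: pivot 1/9 → sign +
step 3: row/col 3 already zero → sign 0
signature = (2, 1, 1)

Answer: (2, 1, 1)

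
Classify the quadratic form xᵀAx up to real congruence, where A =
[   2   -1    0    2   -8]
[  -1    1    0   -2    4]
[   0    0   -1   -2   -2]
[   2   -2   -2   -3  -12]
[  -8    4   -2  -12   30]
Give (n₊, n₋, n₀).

Answer: (3, 2, 0)

Derivation:
step 0: pivot 2 → sign +
step 1: pivot 1/2 → sign +
step 2: pivot -1 → sign −
step 3: pivot -3 → sign −
step 4: pivot 2 → sign +
signature = (3, 2, 0)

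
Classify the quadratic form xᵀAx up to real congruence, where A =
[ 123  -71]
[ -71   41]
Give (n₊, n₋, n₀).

Answer: (2, 0, 0)

Derivation:
step 0: pivot 123 → sign +
step 1: pivot 2/123 → sign +
signature = (2, 0, 0)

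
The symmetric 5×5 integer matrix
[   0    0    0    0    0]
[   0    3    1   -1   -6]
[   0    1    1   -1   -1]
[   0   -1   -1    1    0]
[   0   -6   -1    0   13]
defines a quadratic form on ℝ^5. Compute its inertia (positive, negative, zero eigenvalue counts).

Answer: (3, 1, 1)

Derivation:
step 0: pivot 3 → sign +
step 1: pivot 2/3 → sign +
step 2: pivot -1/2 → sign −
step 3: pivot 2 → sign +
step 4: row/col 4 already zero → sign 0
signature = (3, 1, 1)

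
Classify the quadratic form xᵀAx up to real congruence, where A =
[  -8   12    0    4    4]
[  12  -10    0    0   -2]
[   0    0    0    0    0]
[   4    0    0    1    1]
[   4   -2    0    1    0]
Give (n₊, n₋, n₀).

Answer: (1, 2, 2)

Derivation:
step 0: pivot -8 → sign −
step 1: pivot 8 → sign +
step 2: pivot -3/2 → sign −
step 3: row/col 3 already zero → sign 0
step 4: row/col 4 already zero → sign 0
signature = (1, 2, 2)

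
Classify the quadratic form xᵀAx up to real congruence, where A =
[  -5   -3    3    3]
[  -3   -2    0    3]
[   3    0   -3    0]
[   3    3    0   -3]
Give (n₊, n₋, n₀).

Answer: (2, 2, 0)

Derivation:
step 0: pivot -5 → sign −
step 1: pivot -1/5 → sign −
step 2: pivot 15 → sign +
step 3: pivot 3/5 → sign +
signature = (2, 2, 0)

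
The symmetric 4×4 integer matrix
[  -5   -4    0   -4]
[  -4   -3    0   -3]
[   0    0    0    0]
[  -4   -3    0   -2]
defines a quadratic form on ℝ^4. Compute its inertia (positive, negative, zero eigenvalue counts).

Answer: (2, 1, 1)

Derivation:
step 0: pivot -5 → sign −
step 1: pivot 1/5 → sign +
step 2: pivot 1 → sign +
step 3: row/col 3 already zero → sign 0
signature = (2, 1, 1)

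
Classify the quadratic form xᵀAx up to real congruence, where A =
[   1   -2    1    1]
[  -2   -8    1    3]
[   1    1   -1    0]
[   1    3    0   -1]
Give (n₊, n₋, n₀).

step 0: pivot 1 → sign +
step 1: pivot -12 → sign −
step 2: pivot -5/4 → sign −
step 3: pivot 2/15 → sign +
signature = (2, 2, 0)

Answer: (2, 2, 0)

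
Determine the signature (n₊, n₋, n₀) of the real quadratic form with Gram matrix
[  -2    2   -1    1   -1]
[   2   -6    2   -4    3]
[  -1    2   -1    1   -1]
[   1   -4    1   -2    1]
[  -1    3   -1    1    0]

step 0: pivot -2 → sign −
step 1: pivot -4 → sign −
step 2: pivot -1/4 → sign −
step 3: pivot 1 → sign +
step 4: pivot 1/2 → sign +
signature = (2, 3, 0)

Answer: (2, 3, 0)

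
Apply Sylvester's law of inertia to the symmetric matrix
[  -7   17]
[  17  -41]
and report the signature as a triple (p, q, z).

step 0: pivot -7 → sign −
step 1: pivot 2/7 → sign +
signature = (1, 1, 0)

Answer: (1, 1, 0)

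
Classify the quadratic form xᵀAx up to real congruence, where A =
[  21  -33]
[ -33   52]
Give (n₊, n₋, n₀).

Answer: (2, 0, 0)

Derivation:
step 0: pivot 21 → sign +
step 1: pivot 1/7 → sign +
signature = (2, 0, 0)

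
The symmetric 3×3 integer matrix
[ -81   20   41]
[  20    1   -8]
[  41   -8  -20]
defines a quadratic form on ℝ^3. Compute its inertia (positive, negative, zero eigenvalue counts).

step 0: pivot -81 → sign −
step 1: pivot 481/81 → sign +
step 2: pivot -3/481 → sign −
signature = (1, 2, 0)

Answer: (1, 2, 0)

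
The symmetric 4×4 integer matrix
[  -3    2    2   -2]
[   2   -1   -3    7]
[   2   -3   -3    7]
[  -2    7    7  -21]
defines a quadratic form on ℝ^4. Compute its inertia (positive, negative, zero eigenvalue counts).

step 0: pivot -3 → sign −
step 1: pivot 1/3 → sign +
step 2: pivot -10 → sign −
step 3: pivot -2/5 → sign −
signature = (1, 3, 0)

Answer: (1, 3, 0)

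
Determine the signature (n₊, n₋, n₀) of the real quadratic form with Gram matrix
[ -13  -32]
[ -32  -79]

Answer: (0, 2, 0)

Derivation:
step 0: pivot -13 → sign −
step 1: pivot -3/13 → sign −
signature = (0, 2, 0)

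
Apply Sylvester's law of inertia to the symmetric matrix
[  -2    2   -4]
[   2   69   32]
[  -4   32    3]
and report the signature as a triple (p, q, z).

Answer: (1, 2, 0)

Derivation:
step 0: pivot -2 → sign −
step 1: pivot 71 → sign +
step 2: pivot -3/71 → sign −
signature = (1, 2, 0)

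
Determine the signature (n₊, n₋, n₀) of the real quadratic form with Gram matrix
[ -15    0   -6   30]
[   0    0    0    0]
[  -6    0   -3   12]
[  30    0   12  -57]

Answer: (1, 2, 1)

Derivation:
step 0: pivot -15 → sign −
step 1: pivot -3/5 → sign −
step 2: pivot 3 → sign +
step 3: row/col 3 already zero → sign 0
signature = (1, 2, 1)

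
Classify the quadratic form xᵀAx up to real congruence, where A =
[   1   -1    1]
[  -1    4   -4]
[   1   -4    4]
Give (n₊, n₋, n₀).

Answer: (2, 0, 1)

Derivation:
step 0: pivot 1 → sign +
step 1: pivot 3 → sign +
step 2: row/col 2 already zero → sign 0
signature = (2, 0, 1)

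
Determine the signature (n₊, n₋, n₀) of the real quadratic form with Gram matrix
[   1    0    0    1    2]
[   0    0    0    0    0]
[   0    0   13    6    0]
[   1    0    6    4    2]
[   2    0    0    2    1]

step 0: pivot 1 → sign +
step 1: pivot 13 → sign +
step 2: pivot 3/13 → sign +
step 3: pivot -3 → sign −
step 4: row/col 4 already zero → sign 0
signature = (3, 1, 1)

Answer: (3, 1, 1)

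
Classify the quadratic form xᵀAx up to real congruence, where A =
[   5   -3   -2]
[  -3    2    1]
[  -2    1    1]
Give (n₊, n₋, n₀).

step 0: pivot 5 → sign +
step 1: pivot 1/5 → sign +
step 2: row/col 2 already zero → sign 0
signature = (2, 0, 1)

Answer: (2, 0, 1)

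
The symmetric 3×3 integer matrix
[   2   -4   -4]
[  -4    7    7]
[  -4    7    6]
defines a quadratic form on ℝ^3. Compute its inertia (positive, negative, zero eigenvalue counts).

Answer: (1, 2, 0)

Derivation:
step 0: pivot 2 → sign +
step 1: pivot -1 → sign −
step 2: pivot -1 → sign −
signature = (1, 2, 0)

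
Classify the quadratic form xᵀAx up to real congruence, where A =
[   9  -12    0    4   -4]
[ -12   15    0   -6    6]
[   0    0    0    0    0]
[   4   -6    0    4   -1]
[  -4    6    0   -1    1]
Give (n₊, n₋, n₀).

step 0: pivot 9 → sign +
step 1: pivot -1 → sign −
step 2: pivot 8/3 → sign +
step 3: pivot -3/8 → sign −
step 4: row/col 4 already zero → sign 0
signature = (2, 2, 1)

Answer: (2, 2, 1)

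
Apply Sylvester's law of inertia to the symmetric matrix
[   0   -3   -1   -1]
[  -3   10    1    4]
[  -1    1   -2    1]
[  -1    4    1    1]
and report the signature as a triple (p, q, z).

Answer: (1, 3, 0)

Derivation:
step 0: pivot 10 → sign +
step 1: pivot -9/10 → sign −
step 2: pivot -14/9 → sign −
step 3: pivot -3/7 → sign −
signature = (1, 3, 0)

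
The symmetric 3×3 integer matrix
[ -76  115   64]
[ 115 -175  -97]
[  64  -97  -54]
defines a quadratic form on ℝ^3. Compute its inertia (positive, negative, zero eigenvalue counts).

step 0: pivot -76 → sign −
step 1: pivot -75/76 → sign −
step 2: pivot -2/25 → sign −
signature = (0, 3, 0)

Answer: (0, 3, 0)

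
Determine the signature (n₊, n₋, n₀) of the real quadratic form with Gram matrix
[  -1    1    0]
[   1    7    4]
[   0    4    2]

step 0: pivot -1 → sign −
step 1: pivot 8 → sign +
step 2: row/col 2 already zero → sign 0
signature = (1, 1, 1)

Answer: (1, 1, 1)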